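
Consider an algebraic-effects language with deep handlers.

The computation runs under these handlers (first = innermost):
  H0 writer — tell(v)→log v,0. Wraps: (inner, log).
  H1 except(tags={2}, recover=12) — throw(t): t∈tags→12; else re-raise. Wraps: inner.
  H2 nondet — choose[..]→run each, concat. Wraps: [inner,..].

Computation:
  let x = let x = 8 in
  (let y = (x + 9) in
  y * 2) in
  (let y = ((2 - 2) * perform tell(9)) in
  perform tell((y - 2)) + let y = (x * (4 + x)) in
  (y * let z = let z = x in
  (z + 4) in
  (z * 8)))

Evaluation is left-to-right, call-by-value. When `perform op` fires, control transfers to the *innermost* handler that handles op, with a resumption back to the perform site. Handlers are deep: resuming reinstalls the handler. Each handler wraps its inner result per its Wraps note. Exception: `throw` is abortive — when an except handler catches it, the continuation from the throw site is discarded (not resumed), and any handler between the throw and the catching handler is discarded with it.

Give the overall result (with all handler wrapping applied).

Answer: [(392768, (9, -2))]

Working:
tell(9) @ H0 ⇒ log+=9
tell(-2) @ H0 ⇒ log+=-2
H0 returns (392768, (9, -2))
H1 returns (392768, (9, -2))
H2 returns [(392768, (9, -2))]
= [(392768, (9, -2))]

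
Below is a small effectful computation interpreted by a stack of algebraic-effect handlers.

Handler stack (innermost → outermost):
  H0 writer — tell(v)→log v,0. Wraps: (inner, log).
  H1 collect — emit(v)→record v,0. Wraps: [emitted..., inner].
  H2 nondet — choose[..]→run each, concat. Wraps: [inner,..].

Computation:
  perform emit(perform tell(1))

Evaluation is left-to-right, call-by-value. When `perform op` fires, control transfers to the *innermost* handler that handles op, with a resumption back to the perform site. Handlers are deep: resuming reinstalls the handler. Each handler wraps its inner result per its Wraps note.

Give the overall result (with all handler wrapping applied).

Working:
tell(1) @ H0 ⇒ log+=1
emit(0) @ H1 ⇒ out+=0
H0 returns (0, (1))
H1 returns [0, (0, (1))]
H2 returns [[0, (0, (1))]]
= [[0, (0, (1))]]

Answer: [[0, (0, (1))]]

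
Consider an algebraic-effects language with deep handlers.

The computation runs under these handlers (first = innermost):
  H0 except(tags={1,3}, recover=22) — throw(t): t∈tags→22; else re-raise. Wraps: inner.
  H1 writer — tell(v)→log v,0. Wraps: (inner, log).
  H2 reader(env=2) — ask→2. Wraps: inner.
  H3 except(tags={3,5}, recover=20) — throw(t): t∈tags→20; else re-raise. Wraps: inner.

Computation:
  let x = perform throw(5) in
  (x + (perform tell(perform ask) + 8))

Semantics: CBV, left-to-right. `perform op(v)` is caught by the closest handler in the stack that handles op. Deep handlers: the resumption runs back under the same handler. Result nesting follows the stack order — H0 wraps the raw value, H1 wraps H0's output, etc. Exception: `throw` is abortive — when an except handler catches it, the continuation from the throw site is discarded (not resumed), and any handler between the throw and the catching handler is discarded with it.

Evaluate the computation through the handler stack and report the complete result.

Answer: 20

Working:
throw(5) @ H0 re-raised
throw(5) @ H3 caught ⇒ 20
= 20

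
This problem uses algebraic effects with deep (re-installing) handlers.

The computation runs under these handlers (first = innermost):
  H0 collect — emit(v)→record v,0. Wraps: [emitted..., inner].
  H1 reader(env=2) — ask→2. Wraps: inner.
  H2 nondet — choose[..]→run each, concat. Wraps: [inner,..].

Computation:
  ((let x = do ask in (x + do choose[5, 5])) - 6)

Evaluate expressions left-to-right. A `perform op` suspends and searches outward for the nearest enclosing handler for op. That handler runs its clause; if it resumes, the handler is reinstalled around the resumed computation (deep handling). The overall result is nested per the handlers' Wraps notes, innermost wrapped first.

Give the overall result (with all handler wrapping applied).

Answer: [[1], [1]]

Step-by-step:
ask @ H1 ⇒ 2
choose[5, 5] @ H2
  branch[0] choose=5:
    H0 returns [1]
    H1 returns [1]
    H2 returns [[1]]
  branch[1] choose=5:
    H0 returns [1]
    H1 returns [1]
    H2 returns [[1]]
= [[1], [1]]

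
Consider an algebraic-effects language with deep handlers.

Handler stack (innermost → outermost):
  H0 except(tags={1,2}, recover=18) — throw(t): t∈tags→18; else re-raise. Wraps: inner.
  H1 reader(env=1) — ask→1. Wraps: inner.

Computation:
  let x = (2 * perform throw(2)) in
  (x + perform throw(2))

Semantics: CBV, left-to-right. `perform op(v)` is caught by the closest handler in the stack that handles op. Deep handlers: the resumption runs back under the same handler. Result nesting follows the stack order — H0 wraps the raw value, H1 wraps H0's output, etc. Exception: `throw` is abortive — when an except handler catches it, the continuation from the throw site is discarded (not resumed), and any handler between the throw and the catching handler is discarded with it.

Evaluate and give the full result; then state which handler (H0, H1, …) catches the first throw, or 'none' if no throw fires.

Answer: 18 ; first throw caught by: H0

Evaluation trace:
throw(2) @ H0 caught ⇒ 18
H1 returns 18
= 18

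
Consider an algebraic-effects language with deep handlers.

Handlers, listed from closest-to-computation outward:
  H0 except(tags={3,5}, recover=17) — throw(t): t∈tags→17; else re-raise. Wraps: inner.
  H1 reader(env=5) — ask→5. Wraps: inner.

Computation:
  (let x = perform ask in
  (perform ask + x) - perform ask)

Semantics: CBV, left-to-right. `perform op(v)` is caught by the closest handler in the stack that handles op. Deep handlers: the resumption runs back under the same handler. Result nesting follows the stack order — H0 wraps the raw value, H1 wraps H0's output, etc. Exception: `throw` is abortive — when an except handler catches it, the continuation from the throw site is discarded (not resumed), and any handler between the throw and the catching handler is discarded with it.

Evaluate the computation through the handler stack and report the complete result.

Answer: 5

Evaluation trace:
ask @ H1 ⇒ 5
ask @ H1 ⇒ 5
ask @ H1 ⇒ 5
H0 returns 5
H1 returns 5
= 5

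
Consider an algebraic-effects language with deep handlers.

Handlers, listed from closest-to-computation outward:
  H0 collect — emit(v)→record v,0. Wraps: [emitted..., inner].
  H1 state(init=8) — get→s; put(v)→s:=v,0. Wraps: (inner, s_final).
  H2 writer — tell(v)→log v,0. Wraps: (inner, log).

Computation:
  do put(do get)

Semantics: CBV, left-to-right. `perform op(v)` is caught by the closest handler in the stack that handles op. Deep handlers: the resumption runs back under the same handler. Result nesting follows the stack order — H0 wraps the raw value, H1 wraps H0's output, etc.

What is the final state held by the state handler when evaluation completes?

Working:
get @ H1 ⇒ 8
put(8) @ H1 ⇒ s:=8
H0 returns [0]
H1 returns ([0], 8)
H2 returns (([0], 8), ())
= (([0], 8), ())

Answer: 8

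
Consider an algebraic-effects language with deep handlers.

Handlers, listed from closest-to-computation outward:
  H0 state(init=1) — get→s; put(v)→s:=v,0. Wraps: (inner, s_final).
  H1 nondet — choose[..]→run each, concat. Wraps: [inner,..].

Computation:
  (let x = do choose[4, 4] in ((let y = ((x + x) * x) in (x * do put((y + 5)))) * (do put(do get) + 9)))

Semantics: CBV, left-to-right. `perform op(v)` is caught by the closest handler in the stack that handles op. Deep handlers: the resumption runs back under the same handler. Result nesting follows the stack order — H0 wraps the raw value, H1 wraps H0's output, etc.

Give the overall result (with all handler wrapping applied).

Answer: [(0, 37), (0, 37)]

Step-by-step:
choose[4, 4] @ H1
  branch[0] choose=4:
    put(37) @ H0 ⇒ s:=37
    get @ H0 ⇒ 37
    put(37) @ H0 ⇒ s:=37
    H0 returns (0, 37)
    H1 returns [(0, 37)]
  branch[1] choose=4:
    put(37) @ H0 ⇒ s:=37
    get @ H0 ⇒ 37
    put(37) @ H0 ⇒ s:=37
    H0 returns (0, 37)
    H1 returns [(0, 37)]
= [(0, 37), (0, 37)]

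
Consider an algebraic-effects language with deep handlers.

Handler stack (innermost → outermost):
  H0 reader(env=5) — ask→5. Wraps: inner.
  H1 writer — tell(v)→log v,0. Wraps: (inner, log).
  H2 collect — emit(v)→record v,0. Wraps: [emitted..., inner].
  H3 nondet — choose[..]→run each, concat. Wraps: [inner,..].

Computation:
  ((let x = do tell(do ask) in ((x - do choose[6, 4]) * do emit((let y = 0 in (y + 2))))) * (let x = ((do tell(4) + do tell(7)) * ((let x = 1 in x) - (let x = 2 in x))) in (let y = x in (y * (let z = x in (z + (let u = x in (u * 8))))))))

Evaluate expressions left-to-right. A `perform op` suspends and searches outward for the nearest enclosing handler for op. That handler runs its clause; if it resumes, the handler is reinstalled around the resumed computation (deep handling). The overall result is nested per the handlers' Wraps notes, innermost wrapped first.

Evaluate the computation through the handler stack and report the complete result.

Working:
ask @ H0 ⇒ 5
tell(5) @ H1 ⇒ log+=5
choose[6, 4] @ H3
  branch[0] choose=6:
    emit(2) @ H2 ⇒ out+=2
    tell(4) @ H1 ⇒ log+=4
    tell(7) @ H1 ⇒ log+=7
    H0 returns 0
    H1 returns (0, (5, 4, 7))
    H2 returns [2, (0, (5, 4, 7))]
    H3 returns [[2, (0, (5, 4, 7))]]
  branch[1] choose=4:
    emit(2) @ H2 ⇒ out+=2
    tell(4) @ H1 ⇒ log+=4
    tell(7) @ H1 ⇒ log+=7
    H0 returns 0
    H1 returns (0, (5, 4, 7))
    H2 returns [2, (0, (5, 4, 7))]
    H3 returns [[2, (0, (5, 4, 7))]]
= [[2, (0, (5, 4, 7))], [2, (0, (5, 4, 7))]]

Answer: [[2, (0, (5, 4, 7))], [2, (0, (5, 4, 7))]]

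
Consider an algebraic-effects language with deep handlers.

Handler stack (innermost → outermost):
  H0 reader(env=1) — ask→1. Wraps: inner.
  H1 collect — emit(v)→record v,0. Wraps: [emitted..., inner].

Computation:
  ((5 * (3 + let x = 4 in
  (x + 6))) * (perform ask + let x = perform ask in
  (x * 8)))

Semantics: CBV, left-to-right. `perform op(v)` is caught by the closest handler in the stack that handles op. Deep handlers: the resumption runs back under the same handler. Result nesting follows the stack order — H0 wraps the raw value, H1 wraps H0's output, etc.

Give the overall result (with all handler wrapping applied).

Answer: [585]

Evaluation trace:
ask @ H0 ⇒ 1
ask @ H0 ⇒ 1
H0 returns 585
H1 returns [585]
= [585]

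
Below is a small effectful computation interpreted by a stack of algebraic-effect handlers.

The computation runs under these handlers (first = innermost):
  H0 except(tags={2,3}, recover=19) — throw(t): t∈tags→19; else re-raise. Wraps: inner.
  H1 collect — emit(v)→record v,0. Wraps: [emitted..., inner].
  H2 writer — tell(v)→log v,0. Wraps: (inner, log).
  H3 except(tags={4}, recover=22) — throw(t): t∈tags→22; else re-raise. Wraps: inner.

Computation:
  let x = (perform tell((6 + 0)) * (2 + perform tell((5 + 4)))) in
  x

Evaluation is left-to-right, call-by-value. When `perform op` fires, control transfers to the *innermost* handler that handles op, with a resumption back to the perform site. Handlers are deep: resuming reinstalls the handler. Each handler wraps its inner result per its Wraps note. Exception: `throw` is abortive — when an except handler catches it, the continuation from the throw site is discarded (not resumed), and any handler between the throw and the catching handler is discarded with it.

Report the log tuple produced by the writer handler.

Step-by-step:
tell(6) @ H2 ⇒ log+=6
tell(9) @ H2 ⇒ log+=9
H0 returns 0
H1 returns [0]
H2 returns ([0], (6, 9))
H3 returns ([0], (6, 9))
= ([0], (6, 9))

Answer: (6, 9)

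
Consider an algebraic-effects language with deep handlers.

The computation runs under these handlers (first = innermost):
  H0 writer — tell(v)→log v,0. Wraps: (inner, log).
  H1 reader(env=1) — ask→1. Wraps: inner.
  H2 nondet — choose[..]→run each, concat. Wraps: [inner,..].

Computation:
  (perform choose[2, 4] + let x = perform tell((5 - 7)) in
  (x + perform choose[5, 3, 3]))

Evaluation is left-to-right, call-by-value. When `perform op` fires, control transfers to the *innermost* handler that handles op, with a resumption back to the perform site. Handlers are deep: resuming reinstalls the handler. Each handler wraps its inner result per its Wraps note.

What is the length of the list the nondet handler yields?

Evaluation trace:
choose[2, 4] @ H2
  branch[0] choose=2:
    tell(-2) @ H0 ⇒ log+=-2
    choose[5, 3, 3] @ H2
      branch[0] choose=5:
        H0 returns (7, (-2))
        H1 returns (7, (-2))
        H2 returns [(7, (-2))]
      branch[1] choose=3:
        H0 returns (5, (-2))
        H1 returns (5, (-2))
        H2 returns [(5, (-2))]
      branch[2] choose=3:
        H0 returns (5, (-2))
        H1 returns (5, (-2))
        H2 returns [(5, (-2))]
  branch[1] choose=4:
    tell(-2) @ H0 ⇒ log+=-2
    choose[5, 3, 3] @ H2
      branch[0] choose=5:
        H0 returns (9, (-2))
        H1 returns (9, (-2))
        H2 returns [(9, (-2))]
      branch[1] choose=3:
        H0 returns (7, (-2))
        H1 returns (7, (-2))
        H2 returns [(7, (-2))]
      branch[2] choose=3:
        H0 returns (7, (-2))
        H1 returns (7, (-2))
        H2 returns [(7, (-2))]
= [(7, (-2)), (5, (-2)), (5, (-2)), (9, (-2)), (7, (-2)), (7, (-2))]

Answer: 6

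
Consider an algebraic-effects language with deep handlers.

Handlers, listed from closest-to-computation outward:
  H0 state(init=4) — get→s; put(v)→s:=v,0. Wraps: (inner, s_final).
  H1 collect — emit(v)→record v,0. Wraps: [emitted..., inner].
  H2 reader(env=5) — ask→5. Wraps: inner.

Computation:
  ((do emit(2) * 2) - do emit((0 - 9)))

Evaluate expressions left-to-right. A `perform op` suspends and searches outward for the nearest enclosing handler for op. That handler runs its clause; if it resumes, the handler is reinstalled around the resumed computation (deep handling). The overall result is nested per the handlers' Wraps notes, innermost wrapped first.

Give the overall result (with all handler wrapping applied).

Step-by-step:
emit(2) @ H1 ⇒ out+=2
emit(-9) @ H1 ⇒ out+=-9
H0 returns (0, 4)
H1 returns [2, -9, (0, 4)]
H2 returns [2, -9, (0, 4)]
= [2, -9, (0, 4)]

Answer: [2, -9, (0, 4)]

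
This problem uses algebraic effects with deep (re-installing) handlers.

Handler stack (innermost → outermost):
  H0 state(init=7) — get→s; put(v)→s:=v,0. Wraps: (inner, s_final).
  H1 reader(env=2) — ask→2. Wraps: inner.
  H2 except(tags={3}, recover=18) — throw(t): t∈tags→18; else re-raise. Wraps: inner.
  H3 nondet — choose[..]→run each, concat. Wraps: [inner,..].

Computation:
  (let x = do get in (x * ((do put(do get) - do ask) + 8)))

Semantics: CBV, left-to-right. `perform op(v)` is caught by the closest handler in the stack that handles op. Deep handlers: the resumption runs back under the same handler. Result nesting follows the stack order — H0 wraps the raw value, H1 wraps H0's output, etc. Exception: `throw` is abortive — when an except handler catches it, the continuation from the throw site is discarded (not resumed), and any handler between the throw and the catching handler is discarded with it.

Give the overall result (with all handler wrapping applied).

Answer: [(42, 7)]

Step-by-step:
get @ H0 ⇒ 7
get @ H0 ⇒ 7
put(7) @ H0 ⇒ s:=7
ask @ H1 ⇒ 2
H0 returns (42, 7)
H1 returns (42, 7)
H2 returns (42, 7)
H3 returns [(42, 7)]
= [(42, 7)]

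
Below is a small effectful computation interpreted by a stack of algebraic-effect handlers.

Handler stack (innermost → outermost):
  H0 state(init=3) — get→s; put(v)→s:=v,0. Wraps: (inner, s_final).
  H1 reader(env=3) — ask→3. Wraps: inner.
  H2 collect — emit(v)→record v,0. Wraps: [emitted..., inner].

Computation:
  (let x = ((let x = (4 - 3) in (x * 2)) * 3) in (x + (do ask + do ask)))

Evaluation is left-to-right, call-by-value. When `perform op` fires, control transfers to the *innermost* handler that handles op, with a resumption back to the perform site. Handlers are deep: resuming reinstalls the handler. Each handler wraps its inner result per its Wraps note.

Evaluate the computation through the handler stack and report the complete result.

Working:
ask @ H1 ⇒ 3
ask @ H1 ⇒ 3
H0 returns (12, 3)
H1 returns (12, 3)
H2 returns [(12, 3)]
= [(12, 3)]

Answer: [(12, 3)]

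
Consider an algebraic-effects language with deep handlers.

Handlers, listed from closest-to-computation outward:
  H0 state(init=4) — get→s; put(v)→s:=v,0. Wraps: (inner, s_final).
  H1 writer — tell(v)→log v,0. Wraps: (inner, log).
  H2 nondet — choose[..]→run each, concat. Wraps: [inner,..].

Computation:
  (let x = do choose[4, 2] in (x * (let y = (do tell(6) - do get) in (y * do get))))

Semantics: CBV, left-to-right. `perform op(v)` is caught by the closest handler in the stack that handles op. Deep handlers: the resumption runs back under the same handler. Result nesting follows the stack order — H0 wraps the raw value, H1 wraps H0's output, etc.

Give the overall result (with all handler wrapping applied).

Answer: [((-64, 4), (6)), ((-32, 4), (6))]

Working:
choose[4, 2] @ H2
  branch[0] choose=4:
    tell(6) @ H1 ⇒ log+=6
    get @ H0 ⇒ 4
    get @ H0 ⇒ 4
    H0 returns (-64, 4)
    H1 returns ((-64, 4), (6))
    H2 returns [((-64, 4), (6))]
  branch[1] choose=2:
    tell(6) @ H1 ⇒ log+=6
    get @ H0 ⇒ 4
    get @ H0 ⇒ 4
    H0 returns (-32, 4)
    H1 returns ((-32, 4), (6))
    H2 returns [((-32, 4), (6))]
= [((-64, 4), (6)), ((-32, 4), (6))]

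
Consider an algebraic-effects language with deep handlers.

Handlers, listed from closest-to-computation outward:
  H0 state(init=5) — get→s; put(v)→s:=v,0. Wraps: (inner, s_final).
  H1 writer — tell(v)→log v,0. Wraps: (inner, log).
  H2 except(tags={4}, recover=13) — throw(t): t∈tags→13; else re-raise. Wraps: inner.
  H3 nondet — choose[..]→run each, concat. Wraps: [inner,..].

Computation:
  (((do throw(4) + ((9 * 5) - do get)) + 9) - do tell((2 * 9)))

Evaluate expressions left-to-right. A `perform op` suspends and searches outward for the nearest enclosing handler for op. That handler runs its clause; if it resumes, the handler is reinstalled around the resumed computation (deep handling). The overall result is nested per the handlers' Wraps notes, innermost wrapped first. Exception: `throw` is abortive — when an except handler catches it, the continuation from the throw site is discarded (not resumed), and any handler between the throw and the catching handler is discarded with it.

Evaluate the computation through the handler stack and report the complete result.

Evaluation trace:
throw(4) @ H2 caught ⇒ 13
H3 returns [13]
= [13]

Answer: [13]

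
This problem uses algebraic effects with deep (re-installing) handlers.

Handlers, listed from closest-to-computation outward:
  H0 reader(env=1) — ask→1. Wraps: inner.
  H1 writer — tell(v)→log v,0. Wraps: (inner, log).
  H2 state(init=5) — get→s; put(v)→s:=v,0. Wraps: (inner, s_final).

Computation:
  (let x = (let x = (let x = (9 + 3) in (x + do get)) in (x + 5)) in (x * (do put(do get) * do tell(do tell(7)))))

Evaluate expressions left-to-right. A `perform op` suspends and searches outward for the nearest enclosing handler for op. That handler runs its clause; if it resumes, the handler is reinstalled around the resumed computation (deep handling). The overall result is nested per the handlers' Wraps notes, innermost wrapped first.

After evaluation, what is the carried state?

Working:
get @ H2 ⇒ 5
get @ H2 ⇒ 5
put(5) @ H2 ⇒ s:=5
tell(7) @ H1 ⇒ log+=7
tell(0) @ H1 ⇒ log+=0
H0 returns 0
H1 returns (0, (7, 0))
H2 returns ((0, (7, 0)), 5)
= ((0, (7, 0)), 5)

Answer: 5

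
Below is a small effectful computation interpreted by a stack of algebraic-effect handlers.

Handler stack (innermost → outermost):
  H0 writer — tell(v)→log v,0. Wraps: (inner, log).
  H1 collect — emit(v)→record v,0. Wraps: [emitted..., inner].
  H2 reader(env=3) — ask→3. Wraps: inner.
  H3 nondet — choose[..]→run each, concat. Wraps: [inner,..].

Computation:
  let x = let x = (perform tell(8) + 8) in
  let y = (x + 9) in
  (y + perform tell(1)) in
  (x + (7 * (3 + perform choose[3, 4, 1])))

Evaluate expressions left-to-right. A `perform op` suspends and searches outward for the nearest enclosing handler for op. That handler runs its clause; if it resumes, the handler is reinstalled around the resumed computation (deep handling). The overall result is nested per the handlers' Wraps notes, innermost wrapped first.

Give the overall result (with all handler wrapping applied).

Evaluation trace:
tell(8) @ H0 ⇒ log+=8
tell(1) @ H0 ⇒ log+=1
choose[3, 4, 1] @ H3
  branch[0] choose=3:
    H0 returns (59, (8, 1))
    H1 returns [(59, (8, 1))]
    H2 returns [(59, (8, 1))]
    H3 returns [[(59, (8, 1))]]
  branch[1] choose=4:
    H0 returns (66, (8, 1))
    H1 returns [(66, (8, 1))]
    H2 returns [(66, (8, 1))]
    H3 returns [[(66, (8, 1))]]
  branch[2] choose=1:
    H0 returns (45, (8, 1))
    H1 returns [(45, (8, 1))]
    H2 returns [(45, (8, 1))]
    H3 returns [[(45, (8, 1))]]
= [[(59, (8, 1))], [(66, (8, 1))], [(45, (8, 1))]]

Answer: [[(59, (8, 1))], [(66, (8, 1))], [(45, (8, 1))]]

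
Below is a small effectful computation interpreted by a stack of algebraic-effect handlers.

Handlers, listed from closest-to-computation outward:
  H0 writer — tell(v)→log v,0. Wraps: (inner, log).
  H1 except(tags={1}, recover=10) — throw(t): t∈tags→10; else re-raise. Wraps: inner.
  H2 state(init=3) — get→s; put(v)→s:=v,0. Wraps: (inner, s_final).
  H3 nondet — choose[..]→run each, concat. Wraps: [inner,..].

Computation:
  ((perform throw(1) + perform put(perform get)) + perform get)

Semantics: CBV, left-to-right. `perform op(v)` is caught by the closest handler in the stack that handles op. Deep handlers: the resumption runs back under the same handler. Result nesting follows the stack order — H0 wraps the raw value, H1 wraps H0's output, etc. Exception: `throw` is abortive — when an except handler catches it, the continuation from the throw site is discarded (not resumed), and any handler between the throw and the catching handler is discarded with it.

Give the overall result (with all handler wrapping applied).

Step-by-step:
throw(1) @ H1 caught ⇒ 10
H2 returns (10, 3)
H3 returns [(10, 3)]
= [(10, 3)]

Answer: [(10, 3)]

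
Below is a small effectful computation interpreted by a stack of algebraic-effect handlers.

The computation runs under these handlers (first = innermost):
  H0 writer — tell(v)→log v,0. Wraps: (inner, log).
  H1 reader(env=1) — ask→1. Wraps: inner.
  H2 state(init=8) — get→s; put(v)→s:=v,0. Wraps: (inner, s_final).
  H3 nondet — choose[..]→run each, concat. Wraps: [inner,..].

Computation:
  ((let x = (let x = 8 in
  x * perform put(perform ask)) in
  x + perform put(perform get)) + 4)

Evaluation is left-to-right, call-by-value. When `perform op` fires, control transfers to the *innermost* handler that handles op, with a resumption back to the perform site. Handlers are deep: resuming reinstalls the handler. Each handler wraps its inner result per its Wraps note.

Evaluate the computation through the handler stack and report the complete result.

Answer: [((4, ()), 1)]

Step-by-step:
ask @ H1 ⇒ 1
put(1) @ H2 ⇒ s:=1
get @ H2 ⇒ 1
put(1) @ H2 ⇒ s:=1
H0 returns (4, ())
H1 returns (4, ())
H2 returns ((4, ()), 1)
H3 returns [((4, ()), 1)]
= [((4, ()), 1)]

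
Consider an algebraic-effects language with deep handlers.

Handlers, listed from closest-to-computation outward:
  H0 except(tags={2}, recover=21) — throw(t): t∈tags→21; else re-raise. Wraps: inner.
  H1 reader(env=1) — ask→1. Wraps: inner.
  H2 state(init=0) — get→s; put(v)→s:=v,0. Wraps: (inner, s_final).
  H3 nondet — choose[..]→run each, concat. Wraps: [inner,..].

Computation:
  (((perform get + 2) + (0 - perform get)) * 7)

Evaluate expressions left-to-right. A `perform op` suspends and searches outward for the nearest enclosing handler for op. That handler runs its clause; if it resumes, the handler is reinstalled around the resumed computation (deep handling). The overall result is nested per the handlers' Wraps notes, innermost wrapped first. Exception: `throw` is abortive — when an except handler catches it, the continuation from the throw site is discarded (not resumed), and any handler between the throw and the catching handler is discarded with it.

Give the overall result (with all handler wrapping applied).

Step-by-step:
get @ H2 ⇒ 0
get @ H2 ⇒ 0
H0 returns 14
H1 returns 14
H2 returns (14, 0)
H3 returns [(14, 0)]
= [(14, 0)]

Answer: [(14, 0)]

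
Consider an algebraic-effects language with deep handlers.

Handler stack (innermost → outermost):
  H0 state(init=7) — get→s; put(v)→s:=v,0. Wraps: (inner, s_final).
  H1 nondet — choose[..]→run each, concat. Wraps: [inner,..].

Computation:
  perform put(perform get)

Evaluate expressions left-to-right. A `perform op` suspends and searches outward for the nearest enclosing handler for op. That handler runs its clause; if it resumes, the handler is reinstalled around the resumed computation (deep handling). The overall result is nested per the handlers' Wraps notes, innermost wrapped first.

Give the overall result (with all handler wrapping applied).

Answer: [(0, 7)]

Working:
get @ H0 ⇒ 7
put(7) @ H0 ⇒ s:=7
H0 returns (0, 7)
H1 returns [(0, 7)]
= [(0, 7)]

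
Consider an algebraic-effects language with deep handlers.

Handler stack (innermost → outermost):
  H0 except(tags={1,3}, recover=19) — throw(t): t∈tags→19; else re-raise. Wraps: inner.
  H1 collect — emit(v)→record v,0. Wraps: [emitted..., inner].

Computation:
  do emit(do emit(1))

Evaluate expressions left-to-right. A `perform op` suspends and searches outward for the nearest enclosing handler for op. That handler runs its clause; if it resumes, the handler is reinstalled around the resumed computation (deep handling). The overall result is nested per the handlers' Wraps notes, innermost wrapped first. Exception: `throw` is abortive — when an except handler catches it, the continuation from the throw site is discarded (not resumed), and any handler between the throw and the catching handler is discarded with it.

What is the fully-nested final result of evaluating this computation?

Evaluation trace:
emit(1) @ H1 ⇒ out+=1
emit(0) @ H1 ⇒ out+=0
H0 returns 0
H1 returns [1, 0, 0]
= [1, 0, 0]

Answer: [1, 0, 0]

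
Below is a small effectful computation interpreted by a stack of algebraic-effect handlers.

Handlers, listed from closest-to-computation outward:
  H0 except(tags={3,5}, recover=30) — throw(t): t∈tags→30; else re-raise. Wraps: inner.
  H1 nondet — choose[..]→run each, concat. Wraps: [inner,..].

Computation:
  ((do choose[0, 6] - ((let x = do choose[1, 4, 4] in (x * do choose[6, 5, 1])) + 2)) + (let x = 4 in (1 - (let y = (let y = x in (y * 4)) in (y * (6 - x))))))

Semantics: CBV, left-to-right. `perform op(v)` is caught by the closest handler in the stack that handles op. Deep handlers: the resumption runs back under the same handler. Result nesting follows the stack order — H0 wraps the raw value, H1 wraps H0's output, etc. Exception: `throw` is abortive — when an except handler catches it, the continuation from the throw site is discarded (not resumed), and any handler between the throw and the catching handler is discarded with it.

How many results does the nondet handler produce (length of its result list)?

Working:
choose[0, 6] @ H1
  branch[0] choose=0:
    choose[1, 4, 4] @ H1
      branch[0] choose=1:
        choose[6, 5, 1] @ H1
          branch[0] choose=6:
            H0 returns -39
            H1 returns [-39]
          branch[1] choose=5:
            H0 returns -38
            H1 returns [-38]
          branch[2] choose=1:
            H0 returns -34
            H1 returns [-34]
      branch[1] choose=4:
        choose[6, 5, 1] @ H1
          branch[0] choose=6:
            H0 returns -57
            H1 returns [-57]
          branch[1] choose=5:
            H0 returns -53
            H1 returns [-53]
          branch[2] choose=1:
            H0 returns -37
            H1 returns [-37]
      branch[2] choose=4:
        choose[6, 5, 1] @ H1
          branch[0] choose=6:
            H0 returns -57
            H1 returns [-57]
          branch[1] choose=5:
            H0 returns -53
            H1 returns [-53]
          branch[2] choose=1:
            H0 returns -37
            H1 returns [-37]
  branch[1] choose=6:
    choose[1, 4, 4] @ H1
      branch[0] choose=1:
        choose[6, 5, 1] @ H1
          branch[0] choose=6:
            H0 returns -33
            H1 returns [-33]
          branch[1] choose=5:
            H0 returns -32
            H1 returns [-32]
          branch[2] choose=1:
            H0 returns -28
            H1 returns [-28]
      branch[1] choose=4:
        choose[6, 5, 1] @ H1
          branch[0] choose=6:
            H0 returns -51
            H1 returns [-51]
          branch[1] choose=5:
            H0 returns -47
            H1 returns [-47]
          branch[2] choose=1:
            H0 returns -31
            H1 returns [-31]
      branch[2] choose=4:
        choose[6, 5, 1] @ H1
          branch[0] choose=6:
            H0 returns -51
            H1 returns [-51]
          branch[1] choose=5:
            H0 returns -47
            H1 returns [-47]
          branch[2] choose=1:
            H0 returns -31
            H1 returns [-31]
= [-39, -38, -34, -57, -53, -37, -57, -53, -37, -33, -32, -28, -51, -47, -31, -51, -47, -31]

Answer: 18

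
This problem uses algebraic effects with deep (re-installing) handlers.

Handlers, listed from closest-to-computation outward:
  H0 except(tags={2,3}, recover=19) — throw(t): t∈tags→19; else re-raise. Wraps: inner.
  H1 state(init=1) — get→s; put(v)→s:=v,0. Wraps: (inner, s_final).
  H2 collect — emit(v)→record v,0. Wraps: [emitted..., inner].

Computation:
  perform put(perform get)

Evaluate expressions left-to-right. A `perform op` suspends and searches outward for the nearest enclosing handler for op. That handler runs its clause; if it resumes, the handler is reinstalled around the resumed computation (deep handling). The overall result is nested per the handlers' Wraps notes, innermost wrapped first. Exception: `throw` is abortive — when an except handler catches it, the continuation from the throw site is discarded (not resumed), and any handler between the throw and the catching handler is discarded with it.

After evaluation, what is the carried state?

Answer: 1

Step-by-step:
get @ H1 ⇒ 1
put(1) @ H1 ⇒ s:=1
H0 returns 0
H1 returns (0, 1)
H2 returns [(0, 1)]
= [(0, 1)]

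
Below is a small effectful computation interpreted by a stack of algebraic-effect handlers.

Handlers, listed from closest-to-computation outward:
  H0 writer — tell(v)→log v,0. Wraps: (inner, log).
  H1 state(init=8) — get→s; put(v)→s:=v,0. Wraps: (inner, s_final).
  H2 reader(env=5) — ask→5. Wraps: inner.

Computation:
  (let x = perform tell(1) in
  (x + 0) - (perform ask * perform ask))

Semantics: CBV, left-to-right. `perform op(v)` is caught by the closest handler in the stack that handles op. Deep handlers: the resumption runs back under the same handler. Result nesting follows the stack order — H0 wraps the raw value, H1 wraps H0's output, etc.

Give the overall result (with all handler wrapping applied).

Evaluation trace:
tell(1) @ H0 ⇒ log+=1
ask @ H2 ⇒ 5
ask @ H2 ⇒ 5
H0 returns (-25, (1))
H1 returns ((-25, (1)), 8)
H2 returns ((-25, (1)), 8)
= ((-25, (1)), 8)

Answer: ((-25, (1)), 8)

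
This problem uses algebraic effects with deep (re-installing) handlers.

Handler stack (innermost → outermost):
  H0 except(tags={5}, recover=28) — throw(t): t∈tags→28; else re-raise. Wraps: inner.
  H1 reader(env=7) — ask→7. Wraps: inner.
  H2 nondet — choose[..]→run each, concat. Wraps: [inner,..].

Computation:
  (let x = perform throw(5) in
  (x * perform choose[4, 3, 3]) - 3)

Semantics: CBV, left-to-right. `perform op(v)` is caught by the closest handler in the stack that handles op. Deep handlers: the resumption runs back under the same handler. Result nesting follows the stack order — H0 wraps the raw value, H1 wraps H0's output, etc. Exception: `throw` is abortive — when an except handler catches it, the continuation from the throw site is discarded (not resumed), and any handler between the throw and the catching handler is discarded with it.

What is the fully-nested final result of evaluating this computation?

Step-by-step:
throw(5) @ H0 caught ⇒ 28
H1 returns 28
H2 returns [28]
= [28]

Answer: [28]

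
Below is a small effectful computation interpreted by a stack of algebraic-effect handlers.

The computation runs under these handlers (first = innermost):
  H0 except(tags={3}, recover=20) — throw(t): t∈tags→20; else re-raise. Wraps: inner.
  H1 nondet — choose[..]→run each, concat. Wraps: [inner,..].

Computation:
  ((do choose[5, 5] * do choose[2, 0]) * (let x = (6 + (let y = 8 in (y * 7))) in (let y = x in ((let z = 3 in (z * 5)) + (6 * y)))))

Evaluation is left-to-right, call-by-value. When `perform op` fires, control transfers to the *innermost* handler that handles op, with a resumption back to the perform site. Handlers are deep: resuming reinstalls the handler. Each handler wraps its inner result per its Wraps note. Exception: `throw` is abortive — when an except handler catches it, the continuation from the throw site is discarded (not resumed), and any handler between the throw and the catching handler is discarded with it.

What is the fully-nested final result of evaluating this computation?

Step-by-step:
choose[5, 5] @ H1
  branch[0] choose=5:
    choose[2, 0] @ H1
      branch[0] choose=2:
        H0 returns 3870
        H1 returns [3870]
      branch[1] choose=0:
        H0 returns 0
        H1 returns [0]
  branch[1] choose=5:
    choose[2, 0] @ H1
      branch[0] choose=2:
        H0 returns 3870
        H1 returns [3870]
      branch[1] choose=0:
        H0 returns 0
        H1 returns [0]
= [3870, 0, 3870, 0]

Answer: [3870, 0, 3870, 0]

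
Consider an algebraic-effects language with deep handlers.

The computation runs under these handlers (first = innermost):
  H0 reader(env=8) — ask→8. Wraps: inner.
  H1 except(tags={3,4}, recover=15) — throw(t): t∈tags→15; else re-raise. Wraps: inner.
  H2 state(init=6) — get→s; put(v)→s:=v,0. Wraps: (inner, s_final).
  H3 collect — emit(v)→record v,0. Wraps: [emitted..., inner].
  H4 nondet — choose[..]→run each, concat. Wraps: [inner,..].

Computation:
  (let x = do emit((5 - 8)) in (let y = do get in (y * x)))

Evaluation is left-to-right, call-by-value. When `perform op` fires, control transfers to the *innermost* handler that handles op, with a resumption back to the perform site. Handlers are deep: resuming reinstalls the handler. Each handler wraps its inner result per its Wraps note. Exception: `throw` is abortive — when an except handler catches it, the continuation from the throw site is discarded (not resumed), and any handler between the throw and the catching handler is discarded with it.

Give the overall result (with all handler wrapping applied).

Answer: [[-3, (0, 6)]]

Evaluation trace:
emit(-3) @ H3 ⇒ out+=-3
get @ H2 ⇒ 6
H0 returns 0
H1 returns 0
H2 returns (0, 6)
H3 returns [-3, (0, 6)]
H4 returns [[-3, (0, 6)]]
= [[-3, (0, 6)]]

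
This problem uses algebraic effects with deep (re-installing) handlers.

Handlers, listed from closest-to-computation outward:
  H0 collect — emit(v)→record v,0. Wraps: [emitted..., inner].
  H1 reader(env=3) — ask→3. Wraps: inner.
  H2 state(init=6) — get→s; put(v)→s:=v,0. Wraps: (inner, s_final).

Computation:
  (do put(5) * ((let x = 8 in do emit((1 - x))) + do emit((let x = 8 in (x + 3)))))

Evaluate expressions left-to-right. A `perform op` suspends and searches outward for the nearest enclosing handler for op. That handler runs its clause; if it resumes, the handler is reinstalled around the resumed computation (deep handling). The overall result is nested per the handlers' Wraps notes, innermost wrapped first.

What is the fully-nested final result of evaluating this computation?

Step-by-step:
put(5) @ H2 ⇒ s:=5
emit(-7) @ H0 ⇒ out+=-7
emit(11) @ H0 ⇒ out+=11
H0 returns [-7, 11, 0]
H1 returns [-7, 11, 0]
H2 returns ([-7, 11, 0], 5)
= ([-7, 11, 0], 5)

Answer: ([-7, 11, 0], 5)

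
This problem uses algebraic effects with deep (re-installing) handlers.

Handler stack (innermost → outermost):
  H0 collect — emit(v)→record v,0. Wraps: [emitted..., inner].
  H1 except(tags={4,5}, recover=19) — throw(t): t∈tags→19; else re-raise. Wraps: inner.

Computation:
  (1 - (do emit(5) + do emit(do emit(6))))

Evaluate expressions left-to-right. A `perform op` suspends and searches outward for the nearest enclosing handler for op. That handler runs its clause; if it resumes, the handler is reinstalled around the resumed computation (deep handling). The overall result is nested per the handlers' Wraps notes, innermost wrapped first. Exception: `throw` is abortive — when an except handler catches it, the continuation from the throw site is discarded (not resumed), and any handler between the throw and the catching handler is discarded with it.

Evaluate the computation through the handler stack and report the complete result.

Working:
emit(5) @ H0 ⇒ out+=5
emit(6) @ H0 ⇒ out+=6
emit(0) @ H0 ⇒ out+=0
H0 returns [5, 6, 0, 1]
H1 returns [5, 6, 0, 1]
= [5, 6, 0, 1]

Answer: [5, 6, 0, 1]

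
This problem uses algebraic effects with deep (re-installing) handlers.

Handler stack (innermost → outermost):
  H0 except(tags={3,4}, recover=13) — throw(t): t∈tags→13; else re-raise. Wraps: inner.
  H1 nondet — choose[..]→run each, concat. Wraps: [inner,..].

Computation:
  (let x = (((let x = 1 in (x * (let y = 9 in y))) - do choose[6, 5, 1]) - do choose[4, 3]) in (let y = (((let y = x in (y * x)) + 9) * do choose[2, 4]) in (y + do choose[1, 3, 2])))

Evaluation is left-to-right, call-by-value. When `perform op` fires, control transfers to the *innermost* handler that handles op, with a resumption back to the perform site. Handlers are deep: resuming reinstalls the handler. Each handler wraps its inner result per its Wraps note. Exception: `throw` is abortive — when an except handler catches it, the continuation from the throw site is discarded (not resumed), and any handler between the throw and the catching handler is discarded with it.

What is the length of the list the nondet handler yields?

Answer: 36

Working:
choose[6, 5, 1] @ H1
  branch[0] choose=6:
    choose[4, 3] @ H1
      branch[0] choose=4:
        choose[2, 4] @ H1
          branch[0] choose=2:
            choose[1, 3, 2] @ H1
              branch[0] choose=1:
                H0 returns 21
                H1 returns [21]
              branch[1] choose=3:
                H0 returns 23
                H1 returns [23]
              branch[2] choose=2:
                H0 returns 22
                H1 returns [22]
          branch[1] choose=4:
            choose[1, 3, 2] @ H1
              branch[0] choose=1:
                H0 returns 41
                H1 returns [41]
              branch[1] choose=3:
                H0 returns 43
                H1 returns [43]
              branch[2] choose=2:
                H0 returns 42
                H1 returns [42]
      branch[1] choose=3:
        choose[2, 4] @ H1
          branch[0] choose=2:
            choose[1, 3, 2] @ H1
              branch[0] choose=1:
                H0 returns 19
                H1 returns [19]
              branch[1] choose=3:
                H0 returns 21
                H1 returns [21]
              branch[2] choose=2:
                H0 returns 20
                H1 returns [20]
          branch[1] choose=4:
            choose[1, 3, 2] @ H1
              branch[0] choose=1:
                H0 returns 37
                H1 returns [37]
              branch[1] choose=3:
                H0 returns 39
                H1 returns [39]
              branch[2] choose=2:
                H0 returns 38
                H1 returns [38]
  branch[1] choose=5:
    choose[4, 3] @ H1
      branch[0] choose=4:
        choose[2, 4] @ H1
          branch[0] choose=2:
            choose[1, 3, 2] @ H1
              branch[0] choose=1:
                H0 returns 19
                H1 returns [19]
              branch[1] choose=3:
                H0 returns 21
                H1 returns [21]
              branch[2] choose=2:
                H0 returns 20
                H1 returns [20]
          branch[1] choose=4:
            choose[1, 3, 2] @ H1
              branch[0] choose=1:
                H0 returns 37
                H1 returns [37]
              branch[1] choose=3:
                H0 returns 39
                H1 returns [39]
              branch[2] choose=2:
                H0 returns 38
                H1 returns [38]
      branch[1] choose=3:
        choose[2, 4] @ H1
          branch[0] choose=2:
            choose[1, 3, 2] @ H1
              branch[0] choose=1:
                H0 returns 21
                H1 returns [21]
              branch[1] choose=3:
                H0 returns 23
                H1 returns [23]
              branch[2] choose=2:
                H0 returns 22
                H1 returns [22]
          branch[1] choose=4:
            choose[1, 3, 2] @ H1
              branch[0] choose=1:
                H0 returns 41
                H1 returns [41]
              branch[1] choose=3:
                H0 returns 43
                H1 returns [43]
              branch[2] choose=2:
                H0 returns 42
                H1 returns [42]
  branch[2] choose=1:
    choose[4, 3] @ H1
      branch[0] choose=4:
        choose[2, 4] @ H1
          branch[0] choose=2:
            choose[1, 3, 2] @ H1
              branch[0] choose=1:
                H0 returns 51
                H1 returns [51]
              branch[1] choose=3:
                H0 returns 53
                H1 returns [53]
              branch[2] choose=2:
                H0 returns 52
                H1 returns [52]
          branch[1] choose=4:
            choose[1, 3, 2] @ H1
              branch[0] choose=1:
                H0 returns 101
                H1 returns [101]
              branch[1] choose=3:
                H0 returns 103
                H1 returns [103]
              branch[2] choose=2:
                H0 returns 102
                H1 returns [102]
      branch[1] choose=3:
        choose[2, 4] @ H1
          branch[0] choose=2:
            choose[1, 3, 2] @ H1
              branch[0] choose=1:
                H0 returns 69
                H1 returns [69]
              branch[1] choose=3:
                H0 returns 71
                H1 returns [71]
              branch[2] choose=2:
                H0 returns 70
                H1 returns [70]
          branch[1] choose=4:
            choose[1, 3, 2] @ H1
              branch[0] choose=1:
                H0 returns 137
                H1 returns [137]
              branch[1] choose=3:
                H0 returns 139
                H1 returns [139]
              branch[2] choose=2:
                H0 returns 138
                H1 returns [138]
= [21, 23, 22, 41, 43, 42, 19, 21, 20, 37, 39, 38, 19, 21, 20, 37, 39, 38, 21, 23, 22, 41, 43, 42, 51, 53, 52, 101, 103, 102, 69, 71, 70, 137, 139, 138]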